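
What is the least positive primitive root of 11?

2

φ(11) = 11 − 1 = 10 = 2 · 5.
Test candidates g = 2, 3, … against the prime factors q ∈ {2, 5} of φ(11): g is a generator iff g^(10/q) ≢ 1 for every such q.
g = 2: 2^5 ≡ 10; 2^2 ≡ 4 — none is 1, so 2 is a primitive root.
Hence the least primitive root of 11 is 2.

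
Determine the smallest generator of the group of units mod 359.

7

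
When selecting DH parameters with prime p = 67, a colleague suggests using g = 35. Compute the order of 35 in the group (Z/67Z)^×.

The order of 35 must divide φ(67) = 67 − 1 = 66 = 2 · 3 · 11.
Divisors of 66: 1, 2, 3, 6, 11, 22, 33, 66.
Evaluate successive powers at the divisors of 66:
35^1 ≡ 35
35^2 ≡ 19
35^3 ≡ 62
35^6 ≡ 25
35^11 ≡ 37
35^22 ≡ 29
35^33 ≡ 1
The smallest such exponent is 33, so the order of 35 is 33.

33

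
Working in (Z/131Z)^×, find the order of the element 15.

65

ord(15) | φ(131) = 131 − 1 = 130 = 2 · 5 · 13.
Divisors of 130: 1, 2, 5, 10, 13, 26, 65, 130.
Test each divisor d:
15^1 ≡ 15
15^2 ≡ 94
15^5 ≡ 99
15^10 ≡ 107
15^13 ≡ 89
15^26 ≡ 61
15^65 ≡ 1
So ord_131(15) = 65.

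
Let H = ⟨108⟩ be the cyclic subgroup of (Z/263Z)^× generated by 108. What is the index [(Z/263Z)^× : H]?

2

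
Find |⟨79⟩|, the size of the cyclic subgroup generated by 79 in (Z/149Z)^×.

148

Since 79 ∈ (Z/149Z)^×, its order divides φ(149) = 149 − 1 = 148 = 2^2 · 37.
Divisors of 148: 1, 2, 4, 37, 74, 148.
Evaluate successive powers at the divisors of 148:
79^1 ≡ 79 (mod 149)
79^2 ≡ 132 (mod 149)
79^4 ≡ 140 (mod 149)
79^37 ≡ 105 (mod 149)
79^74 ≡ 148 (mod 149)
79^148 ≡ 1 (mod 149) ✓
The smallest such exponent is 148, so the order of 79 is 148.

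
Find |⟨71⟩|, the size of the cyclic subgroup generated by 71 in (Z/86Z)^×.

The order of 71 must divide φ(86) = φ(2)·φ(43) = 1·42 = 42 = 2 · 3 · 7.
Divisors of 42: 1, 2, 3, 6, 7, 14, 21, 42.
Test each divisor d:
71^1 ≡ 71
71^2 ≡ 53
71^3 ≡ 65
71^6 ≡ 11
71^7 ≡ 7
71^14 ≡ 49
71^21 ≡ 85
71^42 ≡ 1
So ord_86(71) = 42.

42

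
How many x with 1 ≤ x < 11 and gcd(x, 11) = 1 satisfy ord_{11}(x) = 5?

4

φ(11) = 11 − 1 = 10 = 2 · 5.
(Z/11Z)^× is cyclic (|G| = 10); a cyclic group of order m has exactly φ(d) elements of each order d | m, and none otherwise.
5 | 10, and φ(5) = 5 − 1 = 4.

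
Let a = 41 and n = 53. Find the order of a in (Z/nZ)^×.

52

By Lagrange's theorem, ord_53(41) divides φ(53) = 53 − 1 = 52 = 2^2 · 13.
Divisors of 52: 1, 2, 4, 13, 26, 52.
Evaluate successive powers at the divisors of 52:
41^1 ≡ 41 (mod 53)
41^2 ≡ 38 (mod 53)
41^4 ≡ 13 (mod 53)
41^13 ≡ 30 (mod 53)
41^26 ≡ 52 (mod 53)
41^52 ≡ 1 (mod 53) ✓
So ord_53(41) = 52.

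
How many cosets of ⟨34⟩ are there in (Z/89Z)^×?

Since 34 ∈ (Z/89Z)^×, its order divides φ(89) = 89 − 1 = 88 = 2^3 · 11.
Divisors of 88: 1, 2, 4, 8, 11, 22, 44, 88.
Check 34^d mod 89 for each divisor in increasing order:
34^1 ≡ 34 (mod 89)
34^2 ≡ 88 (mod 89)
34^4 ≡ 1 (mod 89) ✓
So ord_89(34) = 4, hence |⟨34⟩| = 4.
Index = |(Z/89Z)^×| / |⟨34⟩| = 88 / 4 = 22.

22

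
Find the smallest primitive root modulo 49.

3

φ(49) = φ(7^2) = 7·(7−1) = 42 = 2 · 3 · 7.
Test candidates g = 2, 3, … against the prime factors q ∈ {2, 3, 7} of φ(49): g is a generator iff g^(42/q) ≢ 1 for every such q.
g = 2: 2^21 ≡ 1 — hits 1, so not a primitive root.
g = 3: 3^21 ≡ 48; 3^14 ≡ 30; 3^6 ≡ 43 — none is 1, so 3 is a primitive root.
The smallest primitive root modulo 49 is 3.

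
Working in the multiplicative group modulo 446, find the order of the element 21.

222

ord(21) | φ(446) = φ(2)·φ(223) = 1·222 = 222 = 2 · 3 · 37.
Divisors of 222: 1, 2, 3, 6, 37, 74, 111, 222.
Test each divisor d:
21^1 ≡ 21 (mod 446)
21^2 ≡ 441 (mod 446)
21^3 ≡ 341 (mod 446)
21^6 ≡ 321 (mod 446)
21^37 ≡ 407 (mod 446)
21^74 ≡ 183 (mod 446)
21^111 ≡ 445 (mod 446)
21^222 ≡ 1 (mod 446) ✓
The smallest such exponent is 222, so the order of 21 is 222.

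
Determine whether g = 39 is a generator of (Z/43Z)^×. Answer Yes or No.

No

φ(43) = 43 − 1 = 42 = 2 · 3 · 7.
It suffices to check that the order of 39 is not a proper divisor of 42: compute 39^(42/q) for q ∈ {2, 3, 7}.
39^21 ≡ 42 (mod 43)  [q = 2: ≢ 1 ✓]
39^14 ≡ 1 (mod 43)  [q = 3: ≡ 1 ✗]
39^6 ≡ 11 (mod 43)  [q = 7: ≢ 1 ✓]
The check at q = 3 fails, so 39 generates a proper subgroup.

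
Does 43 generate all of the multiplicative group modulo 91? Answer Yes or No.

91 = 7 · 13 is a product of two distinct odd primes, so (Z/91Z)^× ≅ (Z/7Z)^× × (Z/13Z)^× is not cyclic.
No primitive root modulo 91 exists; in particular 43 is not one.

No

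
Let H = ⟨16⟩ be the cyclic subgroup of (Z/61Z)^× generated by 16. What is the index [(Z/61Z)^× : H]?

4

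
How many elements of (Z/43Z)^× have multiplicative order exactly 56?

0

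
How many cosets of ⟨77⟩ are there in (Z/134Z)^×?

ord(77) | φ(134) = φ(2)·φ(67) = 1·66 = 66 = 2 · 3 · 11.
Divisors of 66: 1, 2, 3, 6, 11, 22, 33, 66.
Evaluate successive powers at the divisors of 66:
77^1 ≡ 77 (mod 134)
77^2 ≡ 33 (mod 134)
77^3 ≡ 129 (mod 134)
77^6 ≡ 25 (mod 134)
77^11 ≡ 29 (mod 134)
77^22 ≡ 37 (mod 134)
77^33 ≡ 1 (mod 134) ✓
Thus |⟨77⟩| = ord(77) = 33.
[(Z/134Z)^× : ⟨77⟩] = 66/33 = 2.

2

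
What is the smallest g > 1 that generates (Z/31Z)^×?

3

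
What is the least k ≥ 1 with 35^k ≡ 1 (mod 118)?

By Lagrange's theorem, ord_118(35) divides φ(118) = φ(2)·φ(59) = 1·58 = 58 = 2 · 29.
Divisors of 58: 1, 2, 29, 58.
Compute 35^d (mod 118) for the divisors d until we hit 1:
35^1 ≡ 35 (mod 118)
35^2 ≡ 45 (mod 118)
35^29 ≡ 1 (mod 118) ✓
Hence ord(35) = 29.

29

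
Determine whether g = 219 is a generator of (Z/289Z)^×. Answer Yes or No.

No

φ(289) = φ(17^2) = 17·(17−1) = 272 = 2^4 · 17.
It suffices to check that the order of 219 is not a proper divisor of 272: compute 219^(272/q) for q ∈ {2, 17}.
219^136 ≡ 1 (mod 289)  [q = 2: ≡ 1 ✗]
219^16 ≡ 188 (mod 289)  [q = 17: ≢ 1 ✓]
The check at q = 2 fails, so 219 generates a proper subgroup.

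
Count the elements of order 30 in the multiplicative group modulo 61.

8

φ(61) = 61 − 1 = 60 = 2^2 · 3 · 5.
In a cyclic group of order 60, there are φ(d) elements of order d for each divisor d of 60, and zero for non-divisors.
30 = 2 · 3 · 5 divides 60, and φ(30) = 8.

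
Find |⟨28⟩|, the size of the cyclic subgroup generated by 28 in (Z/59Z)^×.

29

Since 28 ∈ (Z/59Z)^×, its order divides φ(59) = 59 − 1 = 58 = 2 · 29.
Divisors of 58: 1, 2, 29, 58.
Test each divisor d:
28^1 ≡ 28 (mod 59)
28^2 ≡ 17 (mod 59)
28^29 ≡ 1 (mod 59) ✓
Hence ord(28) = 29.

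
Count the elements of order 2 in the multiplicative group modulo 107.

φ(107) = 107 − 1 = 106 = 2 · 53.
Since (Z/107Z)^× is cyclic of order 106, the number of elements of order d is φ(d) when d | 106 and 0 otherwise.
2 | 106, and φ(2) = 2 − 1 = 1.

1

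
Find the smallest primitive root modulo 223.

3

φ(223) = 223 − 1 = 222 = 2 · 3 · 37.
g is a primitive root iff g^(222/q) ≢ 1 (mod 223) for each prime q ∈ {2, 3, 37}.
g = 2: 2^111 ≡ 1 — hits 1, so not a primitive root.
g = 3: 3^111 ≡ 222; 3^74 ≡ 183; 3^6 ≡ 60 — none is 1, so 3 is a primitive root.
The smallest primitive root modulo 223 is 3.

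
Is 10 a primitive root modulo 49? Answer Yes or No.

φ(49) = φ(7^2) = 7·(7−1) = 42 = 2 · 3 · 7.
An element g generates (Z/49Z)^× iff g^(42/q) ≢ 1 (mod 49) for each prime q ∈ {2, 3, 7}.
10^21 ≡ 48 (mod 49)  [q = 2: ≢ 1 ✓]
10^14 ≡ 30 (mod 49)  [q = 3: ≢ 1 ✓]
10^6 ≡ 8 (mod 49)  [q = 7: ≢ 1 ✓]
None equal 1, so ord_49(10) = 42: 10 is a primitive root.

Yes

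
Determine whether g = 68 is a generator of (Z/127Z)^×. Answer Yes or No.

No

φ(127) = 127 − 1 = 126 = 2 · 3^2 · 7.
Test 68^(126/q) mod 127 for each prime factor q of 126:
68^63 ≡ 1 (mod 127)  [q = 2: ≡ 1 ✗]
68^42 ≡ 19 (mod 127)  [q = 3: ≢ 1 ✓]
68^18 ≡ 1 (mod 127)  [q = 7: ≡ 1 ✗]
Since 68^63 ≡ 1, the order of 68 divides 63 < 126, so 68 is not a primitive root.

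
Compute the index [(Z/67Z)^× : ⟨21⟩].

2

By Lagrange's theorem, ord_67(21) divides φ(67) = 67 − 1 = 66 = 2 · 3 · 11.
Divisors of 66: 1, 2, 3, 6, 11, 22, 33, 66.
Check 21^d mod 67 for each divisor in increasing order:
21^1 ≡ 21
21^2 ≡ 39
21^3 ≡ 15
21^6 ≡ 24
21^11 ≡ 37
21^22 ≡ 29
21^33 ≡ 1
The order of 21 is 33, so the subgroup it generates has 33 elements.
Index = |(Z/67Z)^×| / |⟨21⟩| = 66 / 33 = 2.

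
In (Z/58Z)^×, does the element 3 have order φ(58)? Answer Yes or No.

φ(58) = φ(2)·φ(29) = 1·28 = 28 = 2^2 · 7.
An element g generates (Z/58Z)^× iff g^(28/q) ≢ 1 (mod 58) for each prime q ∈ {2, 7}.
3^14 ≡ 57 (mod 58)  [q = 2: ≢ 1 ✓]
3^4 ≡ 23 (mod 58)  [q = 7: ≢ 1 ✓]
All checks pass, so 3 has order 28 and is a primitive root modulo 58.

Yes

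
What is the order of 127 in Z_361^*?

By Lagrange's theorem, ord_361(127) divides φ(361) = φ(19^2) = 19·(19−1) = 342 = 2 · 3^2 · 19.
Divisors of 342: 1, 2, 3, 6, 9, 18, 19, 38, 57, 114, 171, 342.
Check 127^d mod 361 for each divisor in increasing order:
127^1 ≡ 127
127^2 ≡ 245
127^3 ≡ 69
127^6 ≡ 68
127^9 ≡ 360
127^18 ≡ 1
Hence ord(127) = 18.

18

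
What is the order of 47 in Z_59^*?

58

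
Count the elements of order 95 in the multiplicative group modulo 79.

φ(79) = 79 − 1 = 78 = 2 · 3 · 13.
(Z/79Z)^× is cyclic (|G| = 78); a cyclic group of order m has exactly φ(d) elements of each order d | m, and none otherwise.
Since 95 ∤ 78, the count is 0.

0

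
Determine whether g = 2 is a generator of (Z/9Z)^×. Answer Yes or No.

Yes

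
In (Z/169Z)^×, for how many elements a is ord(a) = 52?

φ(169) = φ(13^2) = 13·(13−1) = 156 = 2^2 · 3 · 13.
(Z/169Z)^× is cyclic (|G| = 156); a cyclic group of order m has exactly φ(d) elements of each order d | m, and none otherwise.
52 = 2^2 · 13 divides 156, and φ(52) = 24.

24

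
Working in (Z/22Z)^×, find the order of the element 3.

By Lagrange's theorem, ord_22(3) divides φ(22) = φ(2)·φ(11) = 1·10 = 10 = 2 · 5.
Divisors of 10: 1, 2, 5, 10.
Test each divisor d:
3^1 ≡ 3
3^2 ≡ 9
3^5 ≡ 1
Therefore the multiplicative order of 3 modulo 22 is 5.

5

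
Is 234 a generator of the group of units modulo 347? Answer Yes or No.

φ(347) = 347 − 1 = 346 = 2 · 173.
An element g generates (Z/347Z)^× iff g^(346/q) ≢ 1 (mod 347) for each prime q ∈ {2, 173}.
234^173 ≡ 346 (mod 347)  [q = 2: ≢ 1 ✓]
234^2 ≡ 277 (mod 347)  [q = 173: ≢ 1 ✓]
Every test exponent gives a nontrivial residue, hence 234 generates the full group.

Yes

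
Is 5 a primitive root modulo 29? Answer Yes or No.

No

φ(29) = 29 − 1 = 28 = 2^2 · 7.
It suffices to check that the order of 5 is not a proper divisor of 28: compute 5^(28/q) for q ∈ {2, 7}.
5^14 ≡ 1 (mod 29)  [q = 2: ≡ 1 ✗]
5^4 ≡ 16 (mod 29)  [q = 7: ≢ 1 ✓]
The check at q = 2 fails, so 5 generates a proper subgroup.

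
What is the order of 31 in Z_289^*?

By Lagrange's theorem, ord_289(31) divides φ(289) = φ(17^2) = 17·(17−1) = 272 = 2^4 · 17.
Divisors of 272: 1, 2, 4, 8, 16, 17, 34, 68, 136, 272.
Test each divisor d:
31^1 ≡ 31 (mod 289)
31^2 ≡ 94 (mod 289)
31^4 ≡ 166 (mod 289)
31^8 ≡ 101 (mod 289)
31^16 ≡ 86 (mod 289)
31^17 ≡ 65 (mod 289)
31^34 ≡ 179 (mod 289)
31^68 ≡ 251 (mod 289)
31^136 ≡ 288 (mod 289)
31^272 ≡ 1 (mod 289) ✓
The smallest such exponent is 272, so the order of 31 is 272.

272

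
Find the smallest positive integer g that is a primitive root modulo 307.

5

φ(307) = 307 − 1 = 306 = 2 · 3^2 · 17.
g is a primitive root iff g^(306/q) ≢ 1 (mod 307) for each prime q ∈ {2, 3, 17}.
g = 2: 2^153 ≡ 306; 2^102 ≡ 1 — hits 1, so not a primitive root.
g = 3: 3^153 ≡ 306; 3^102 ≡ 1 — hits 1, so not a primitive root.
g = 4: 4^153 ≡ 1 — hits 1, so not a primitive root.
g = 5: 5^153 ≡ 306; 5^102 ≡ 289; 5^18 ≡ 81 — none is 1, so 5 is a primitive root.
Hence the least primitive root of 307 is 5.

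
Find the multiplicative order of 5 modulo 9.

6

By Lagrange's theorem, ord_9(5) divides φ(9) = φ(3^2) = 3·(3−1) = 6 = 2 · 3.
Divisors of 6: 1, 2, 3, 6.
Check 5^d mod 9 for each divisor in increasing order:
5^1 ≡ 5 (mod 9)
5^2 ≡ 7 (mod 9)
5^3 ≡ 8 (mod 9)
5^6 ≡ 1 (mod 9) ✓
Hence ord(5) = 6.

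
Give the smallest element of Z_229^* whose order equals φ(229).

φ(229) = 229 − 1 = 228 = 2^2 · 3 · 19.
Test candidates g = 2, 3, … against the prime factors q ∈ {2, 3, 19} of φ(229): g is a generator iff g^(228/q) ≢ 1 for every such q.
g = 2: 2^114 ≡ 228; 2^76 ≡ 1 — hits 1, so not a primitive root.
g = 3: 3^114 ≡ 1 — hits 1, so not a primitive root.
g = 4: 4^114 ≡ 1 — hits 1, so not a primitive root.
g = 5: 5^114 ≡ 1 — hits 1, so not a primitive root.
g = 6: 6^114 ≡ 228; 6^76 ≡ 134; 6^12 ≡ 165 — none is 1, so 6 is a primitive root.
So 6 is the smallest generator of (Z/229Z)^×.

6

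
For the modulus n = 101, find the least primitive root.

2

φ(101) = 101 − 1 = 100 = 2^2 · 5^2.
Test candidates g = 2, 3, … against the prime factors q ∈ {2, 5} of φ(101): g is a generator iff g^(100/q) ≢ 1 for every such q.
g = 2: 2^50 ≡ 100; 2^20 ≡ 95 — none is 1, so 2 is a primitive root.
Hence the least primitive root of 101 is 2.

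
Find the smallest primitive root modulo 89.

φ(89) = 89 − 1 = 88 = 2^3 · 11.
g is a primitive root iff g^(88/q) ≢ 1 (mod 89) for each prime q ∈ {2, 11}.
g = 2: 2^44 ≡ 1 — hits 1, so not a primitive root.
g = 3: 3^44 ≡ 88; 3^8 ≡ 64 — none is 1, so 3 is a primitive root.
The smallest primitive root modulo 89 is 3.

3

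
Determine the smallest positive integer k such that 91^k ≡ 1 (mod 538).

268

Since 91 ∈ (Z/538Z)^×, its order divides φ(538) = φ(2)·φ(269) = 1·268 = 268 = 2^2 · 67.
Divisors of 268: 1, 2, 4, 67, 134, 268.
Evaluate successive powers at the divisors of 268:
91^1 ≡ 91
91^2 ≡ 211
91^4 ≡ 405
91^67 ≡ 187
91^134 ≡ 537
91^268 ≡ 1
Therefore the multiplicative order of 91 modulo 538 is 268.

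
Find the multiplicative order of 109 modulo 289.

272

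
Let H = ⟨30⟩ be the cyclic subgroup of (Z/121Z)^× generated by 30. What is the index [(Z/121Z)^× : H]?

1

ord(30) | φ(121) = φ(11^2) = 11·(11−1) = 110 = 2 · 5 · 11.
Divisors of 110: 1, 2, 5, 10, 11, 22, 55, 110.
Evaluate successive powers at the divisors of 110:
30^1 ≡ 30
30^2 ≡ 53
30^5 ≡ 54
30^10 ≡ 12
30^11 ≡ 118
30^22 ≡ 9
30^55 ≡ 120
30^110 ≡ 1
So ord_121(30) = 110, hence |⟨30⟩| = 110.
Index = |(Z/121Z)^×| / |⟨30⟩| = 110 / 110 = 1.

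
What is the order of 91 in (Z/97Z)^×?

12

By Lagrange's theorem, ord_97(91) divides φ(97) = 97 − 1 = 96 = 2^5 · 3.
Divisors of 96: 1, 2, 3, 4, 6, 8, 12, 16, 24, 32, 48, 96.
Compute 91^d (mod 97) for the divisors d until we hit 1:
91^1 ≡ 91
91^2 ≡ 36
91^3 ≡ 75
91^4 ≡ 35
91^6 ≡ 96
91^8 ≡ 61
91^12 ≡ 1
Therefore the multiplicative order of 91 modulo 97 is 12.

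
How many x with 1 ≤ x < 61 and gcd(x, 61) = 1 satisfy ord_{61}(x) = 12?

φ(61) = 61 − 1 = 60 = 2^2 · 3 · 5.
(Z/61Z)^× is cyclic (|G| = 60); a cyclic group of order m has exactly φ(d) elements of each order d | m, and none otherwise.
12 = 2^2 · 3 divides 60, and φ(12) = 4.

4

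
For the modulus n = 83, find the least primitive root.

φ(83) = 83 − 1 = 82 = 2 · 41.
g is a primitive root iff g^(82/q) ≢ 1 (mod 83) for each prime q ∈ {2, 41}.
g = 2: 2^41 ≡ 82; 2^2 ≡ 4 — none is 1, so 2 is a primitive root.
Hence the least primitive root of 83 is 2.

2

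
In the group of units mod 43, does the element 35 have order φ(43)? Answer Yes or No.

No

φ(43) = 43 − 1 = 42 = 2 · 3 · 7.
Test 35^(42/q) mod 43 for each prime factor q of 42:
35^21 ≡ 1 (mod 43)  [q = 2: ≡ 1 ✗]
35^14 ≡ 1 (mod 43)  [q = 3: ≡ 1 ✗]
35^6 ≡ 16 (mod 43)  [q = 7: ≢ 1 ✓]
Since 35^21 ≡ 1, the order of 35 divides 21 < 42, so 35 is not a primitive root.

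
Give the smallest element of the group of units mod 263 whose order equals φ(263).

φ(263) = 263 − 1 = 262 = 2 · 131.
g is a primitive root iff g^(262/q) ≢ 1 (mod 263) for each prime q ∈ {2, 131}.
g = 2: 2^131 ≡ 1 — hits 1, so not a primitive root.
g = 3: 3^131 ≡ 1 — hits 1, so not a primitive root.
g = 4: 4^131 ≡ 1 — hits 1, so not a primitive root.
g = 5: 5^131 ≡ 262; 5^2 ≡ 25 — none is 1, so 5 is a primitive root.
The smallest primitive root modulo 263 is 5.

5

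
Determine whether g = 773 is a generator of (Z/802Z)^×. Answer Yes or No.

No

φ(802) = φ(2)·φ(401) = 1·400 = 400 = 2^4 · 5^2.
It suffices to check that the order of 773 is not a proper divisor of 400: compute 773^(400/q) for q ∈ {2, 5}.
773^200 ≡ 1 (mod 802)  [q = 2: ≡ 1 ✗]
773^80 ≡ 1 (mod 802)  [q = 5: ≡ 1 ✗]
773^200 ≡ 1 shows ord(773) | 200, strictly less than φ(802); not a primitive root.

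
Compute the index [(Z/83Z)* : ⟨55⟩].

ord(55) | φ(83) = 83 − 1 = 82 = 2 · 41.
Divisors of 82: 1, 2, 41, 82.
Check 55^d mod 83 for each divisor in increasing order:
55^1 ≡ 55 (mod 83)
55^2 ≡ 37 (mod 83)
55^41 ≡ 82 (mod 83)
55^82 ≡ 1 (mod 83) ✓
So ord_83(55) = 82, hence |⟨55⟩| = 82.
The index is φ(83) / ord(55) = 82 / 82 = 1.

1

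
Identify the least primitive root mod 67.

φ(67) = 67 − 1 = 66 = 2 · 3 · 11.
Test candidates g = 2, 3, … against the prime factors q ∈ {2, 3, 11} of φ(67): g is a generator iff g^(66/q) ≢ 1 for every such q.
g = 2: 2^33 ≡ 66; 2^22 ≡ 37; 2^6 ≡ 64 — none is 1, so 2 is a primitive root.
Hence the least primitive root of 67 is 2.

2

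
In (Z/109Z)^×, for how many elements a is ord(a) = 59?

0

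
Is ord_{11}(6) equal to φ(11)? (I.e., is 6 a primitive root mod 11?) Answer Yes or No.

Yes

φ(11) = 11 − 1 = 10 = 2 · 5.
6 is a primitive root mod 11 iff 6^(φ(11)/q) ≢ 1 for every prime q | φ(11), i.e. q ∈ {2, 5}.
6^5 ≡ 10 (mod 11)  [q = 2: ≢ 1 ✓]
6^2 ≡ 3 (mod 11)  [q = 5: ≢ 1 ✓]
Every test exponent gives a nontrivial residue, hence 6 generates the full group.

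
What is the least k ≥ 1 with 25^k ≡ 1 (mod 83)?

41

ord(25) | φ(83) = 83 − 1 = 82 = 2 · 41.
Divisors of 82: 1, 2, 41, 82.
Compute 25^d (mod 83) for the divisors d until we hit 1:
25^1 ≡ 25
25^2 ≡ 44
25^41 ≡ 1
Therefore the multiplicative order of 25 modulo 83 is 41.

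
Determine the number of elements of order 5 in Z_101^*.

4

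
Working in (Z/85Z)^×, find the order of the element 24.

ord(24) | φ(85) = φ(5·17) = (5−1)·(17−1) = 4·16 = 64 = 2^6.
Divisors of 64: 1, 2, 4, 8, 16, 32, 64.
Compute 24^d (mod 85) for the divisors d until we hit 1:
24^1 ≡ 24 (mod 85)
24^2 ≡ 66 (mod 85)
24^4 ≡ 21 (mod 85)
24^8 ≡ 16 (mod 85)
24^16 ≡ 1 (mod 85) ✓
Hence ord(24) = 16.

16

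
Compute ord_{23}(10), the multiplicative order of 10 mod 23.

22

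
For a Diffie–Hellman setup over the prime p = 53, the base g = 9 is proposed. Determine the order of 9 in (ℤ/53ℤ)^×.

26

The order of 9 must divide φ(53) = 53 − 1 = 52 = 2^2 · 13.
Divisors of 52: 1, 2, 4, 13, 26, 52.
Compute 9^d (mod 53) for the divisors d until we hit 1:
9^1 ≡ 9 (mod 53)
9^2 ≡ 28 (mod 53)
9^4 ≡ 42 (mod 53)
9^13 ≡ 52 (mod 53)
9^26 ≡ 1 (mod 53) ✓
The smallest such exponent is 26, so the order of 9 is 26.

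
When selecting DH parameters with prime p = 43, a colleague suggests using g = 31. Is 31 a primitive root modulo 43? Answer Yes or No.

No

φ(43) = 43 − 1 = 42 = 2 · 3 · 7.
An element g generates (Z/43Z)^× iff g^(42/q) ≢ 1 (mod 43) for each prime q ∈ {2, 3, 7}.
31^21 ≡ 1 (mod 43)  [q = 2: ≡ 1 ✗]
31^14 ≡ 36 (mod 43)  [q = 3: ≢ 1 ✓]
31^6 ≡ 21 (mod 43)  [q = 7: ≢ 1 ✓]
Since 31^21 ≡ 1, the order of 31 divides 21 < 42, so 31 is not a primitive root.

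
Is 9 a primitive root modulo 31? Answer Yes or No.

φ(31) = 31 − 1 = 30 = 2 · 3 · 5.
An element g generates (Z/31Z)^× iff g^(30/q) ≢ 1 (mod 31) for each prime q ∈ {2, 3, 5}.
9^15 ≡ 1 (mod 31)  [q = 2: ≡ 1 ✗]
9^10 ≡ 5 (mod 31)  [q = 3: ≢ 1 ✓]
9^6 ≡ 8 (mod 31)  [q = 5: ≢ 1 ✓]
The check at q = 2 fails, so 9 generates a proper subgroup.

No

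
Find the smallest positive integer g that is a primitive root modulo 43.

3

φ(43) = 43 − 1 = 42 = 2 · 3 · 7.
g is a primitive root iff g^(42/q) ≢ 1 (mod 43) for each prime q ∈ {2, 3, 7}.
g = 2: 2^21 ≡ 42; 2^14 ≡ 1 — hits 1, so not a primitive root.
g = 3: 3^21 ≡ 42; 3^14 ≡ 36; 3^6 ≡ 41 — none is 1, so 3 is a primitive root.
Hence the least primitive root of 43 is 3.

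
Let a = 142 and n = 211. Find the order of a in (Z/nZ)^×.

210

By Lagrange's theorem, ord_211(142) divides φ(211) = 211 − 1 = 210 = 2 · 3 · 5 · 7.
Divisors of 210: 1, 2, 3, 5, 6, 7, 10, 14, 15, 21, 30, 35, 42, 70, 105, 210.
Test each divisor d:
142^1 ≡ 142 (mod 211)
142^2 ≡ 119 (mod 211)
142^3 ≡ 18 (mod 211)
142^5 ≡ 32 (mod 211)
142^6 ≡ 113 (mod 211)
142^7 ≡ 10 (mod 211)
142^10 ≡ 180 (mod 211)
142^14 ≡ 100 (mod 211)
142^15 ≡ 63 (mod 211)
142^21 ≡ 156 (mod 211)
142^30 ≡ 171 (mod 211)
142^35 ≡ 197 (mod 211)
142^42 ≡ 71 (mod 211)
142^70 ≡ 196 (mod 211)
142^105 ≡ 210 (mod 211)
142^210 ≡ 1 (mod 211) ✓
Therefore the multiplicative order of 142 modulo 211 is 210.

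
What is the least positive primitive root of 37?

φ(37) = 37 − 1 = 36 = 2^2 · 3^2.
Test candidates g = 2, 3, … against the prime factors q ∈ {2, 3} of φ(37): g is a generator iff g^(36/q) ≢ 1 for every such q.
g = 2: 2^18 ≡ 36; 2^12 ≡ 26 — none is 1, so 2 is a primitive root.
The smallest primitive root modulo 37 is 2.

2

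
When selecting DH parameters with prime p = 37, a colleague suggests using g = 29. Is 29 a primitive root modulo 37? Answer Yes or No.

No

φ(37) = 37 − 1 = 36 = 2^2 · 3^2.
Test 29^(36/q) mod 37 for each prime factor q of 36:
29^18 ≡ 36 (mod 37)  [q = 2: ≢ 1 ✓]
29^12 ≡ 1 (mod 37)  [q = 3: ≡ 1 ✗]
29^12 ≡ 1 shows ord(29) | 12, strictly less than φ(37); not a primitive root.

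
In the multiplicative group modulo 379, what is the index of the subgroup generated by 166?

7

ord(166) | φ(379) = 379 − 1 = 378 = 2 · 3^3 · 7.
Divisors of 378: 1, 2, 3, 6, 7, 9, 14, 18, 21, 27, 42, 54, 63, 126, 189, 378.
Evaluate successive powers at the divisors of 378:
166^1 ≡ 166
166^2 ≡ 268
166^3 ≡ 145
166^6 ≡ 180
166^7 ≡ 318
166^9 ≡ 328
166^14 ≡ 310
166^18 ≡ 327
166^21 ≡ 40
166^27 ≡ 378
166^42 ≡ 84
166^54 ≡ 1
So ord_379(166) = 54, hence |⟨166⟩| = 54.
The index is φ(379) / ord(166) = 378 / 54 = 7.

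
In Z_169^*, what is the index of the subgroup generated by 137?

1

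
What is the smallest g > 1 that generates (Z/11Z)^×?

2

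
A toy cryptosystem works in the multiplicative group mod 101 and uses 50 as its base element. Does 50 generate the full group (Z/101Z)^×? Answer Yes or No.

Yes

φ(101) = 101 − 1 = 100 = 2^2 · 5^2.
It suffices to check that the order of 50 is not a proper divisor of 100: compute 50^(100/q) for q ∈ {2, 5}.
50^50 ≡ 100 (mod 101)  [q = 2: ≢ 1 ✓]
50^20 ≡ 84 (mod 101)  [q = 5: ≢ 1 ✓]
Every test exponent gives a nontrivial residue, hence 50 generates the full group.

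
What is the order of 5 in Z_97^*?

96

Since 5 ∈ (Z/97Z)^×, its order divides φ(97) = 97 − 1 = 96 = 2^5 · 3.
Divisors of 96: 1, 2, 3, 4, 6, 8, 12, 16, 24, 32, 48, 96.
Check 5^d mod 97 for each divisor in increasing order:
5^1 ≡ 5 (mod 97)
5^2 ≡ 25 (mod 97)
5^3 ≡ 28 (mod 97)
5^4 ≡ 43 (mod 97)
5^6 ≡ 8 (mod 97)
5^8 ≡ 6 (mod 97)
5^12 ≡ 64 (mod 97)
5^16 ≡ 36 (mod 97)
5^24 ≡ 22 (mod 97)
5^32 ≡ 35 (mod 97)
5^48 ≡ 96 (mod 97)
5^96 ≡ 1 (mod 97) ✓
So ord_97(5) = 96.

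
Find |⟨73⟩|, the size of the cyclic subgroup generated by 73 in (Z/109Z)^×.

27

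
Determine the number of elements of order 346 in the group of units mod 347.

172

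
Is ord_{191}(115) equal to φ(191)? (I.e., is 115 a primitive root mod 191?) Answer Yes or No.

No

φ(191) = 191 − 1 = 190 = 2 · 5 · 19.
An element g generates (Z/191Z)^× iff g^(190/q) ≢ 1 (mod 191) for each prime q ∈ {2, 5, 19}.
115^95 ≡ 1 (mod 191)  [q = 2: ≡ 1 ✗]
115^38 ≡ 49 (mod 191)  [q = 5: ≢ 1 ✓]
115^10 ≡ 36 (mod 191)  [q = 19: ≢ 1 ✓]
Since 115^95 ≡ 1, the order of 115 divides 95 < 190, so 115 is not a primitive root.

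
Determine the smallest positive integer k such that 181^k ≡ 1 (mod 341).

30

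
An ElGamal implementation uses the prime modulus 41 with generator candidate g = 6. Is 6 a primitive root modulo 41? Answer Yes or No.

Yes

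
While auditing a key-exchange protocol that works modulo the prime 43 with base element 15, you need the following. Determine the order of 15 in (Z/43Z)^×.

21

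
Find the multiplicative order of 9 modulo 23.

The order of 9 must divide φ(23) = 23 − 1 = 22 = 2 · 11.
Divisors of 22: 1, 2, 11, 22.
Check 9^d mod 23 for each divisor in increasing order:
9^1 ≡ 9 (mod 23)
9^2 ≡ 12 (mod 23)
9^11 ≡ 1 (mod 23) ✓
Therefore the multiplicative order of 9 modulo 23 is 11.

11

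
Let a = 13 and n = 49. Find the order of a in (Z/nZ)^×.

14

The order of 13 must divide φ(49) = φ(7^2) = 7·(7−1) = 42 = 2 · 3 · 7.
Divisors of 42: 1, 2, 3, 6, 7, 14, 21, 42.
Compute 13^d (mod 49) for the divisors d until we hit 1:
13^1 ≡ 13 (mod 49)
13^2 ≡ 22 (mod 49)
13^3 ≡ 41 (mod 49)
13^6 ≡ 15 (mod 49)
13^7 ≡ 48 (mod 49)
13^14 ≡ 1 (mod 49) ✓
The smallest such exponent is 14, so the order of 13 is 14.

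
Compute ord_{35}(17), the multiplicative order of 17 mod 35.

12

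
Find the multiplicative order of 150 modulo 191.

19

ord(150) | φ(191) = 191 − 1 = 190 = 2 · 5 · 19.
Divisors of 190: 1, 2, 5, 10, 19, 38, 95, 190.
Compute 150^d (mod 191) for the divisors d until we hit 1:
150^1 ≡ 150
150^2 ≡ 153
150^5 ≡ 6
150^10 ≡ 36
150^19 ≡ 1
Hence ord(150) = 19.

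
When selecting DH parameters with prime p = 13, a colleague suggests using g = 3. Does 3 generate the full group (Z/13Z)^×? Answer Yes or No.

No

φ(13) = 13 − 1 = 12 = 2^2 · 3.
3 is a primitive root mod 13 iff 3^(φ(13)/q) ≢ 1 for every prime q | φ(13), i.e. q ∈ {2, 3}.
3^6 ≡ 1 (mod 13)  [q = 2: ≡ 1 ✗]
3^4 ≡ 3 (mod 13)  [q = 3: ≢ 1 ✓]
Since 3^6 ≡ 1, the order of 3 divides 6 < 12, so 3 is not a primitive root.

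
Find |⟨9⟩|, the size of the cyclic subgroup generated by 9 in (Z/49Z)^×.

The order of 9 must divide φ(49) = φ(7^2) = 7·(7−1) = 42 = 2 · 3 · 7.
Divisors of 42: 1, 2, 3, 6, 7, 14, 21, 42.
Compute 9^d (mod 49) for the divisors d until we hit 1:
9^1 ≡ 9 (mod 49)
9^2 ≡ 32 (mod 49)
9^3 ≡ 43 (mod 49)
9^6 ≡ 36 (mod 49)
9^7 ≡ 30 (mod 49)
9^14 ≡ 18 (mod 49)
9^21 ≡ 1 (mod 49) ✓
Hence ord(9) = 21.

21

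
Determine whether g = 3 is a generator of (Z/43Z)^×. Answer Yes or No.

Yes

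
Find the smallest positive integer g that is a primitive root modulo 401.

φ(401) = 401 − 1 = 400 = 2^4 · 5^2.
Test candidates g = 2, 3, … against the prime factors q ∈ {2, 5} of φ(401): g is a generator iff g^(400/q) ≢ 1 for every such q.
g = 2: 2^200 ≡ 1 — hits 1, so not a primitive root.
g = 3: 3^200 ≡ 400; 3^80 ≡ 72 — none is 1, so 3 is a primitive root.
The smallest primitive root modulo 401 is 3.

3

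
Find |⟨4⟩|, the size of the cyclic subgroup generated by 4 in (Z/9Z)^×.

Since 4 ∈ (Z/9Z)^×, its order divides φ(9) = φ(3^2) = 3·(3−1) = 6 = 2 · 3.
Divisors of 6: 1, 2, 3, 6.
Compute 4^d (mod 9) for the divisors d until we hit 1:
4^1 ≡ 4 (mod 9)
4^2 ≡ 7 (mod 9)
4^3 ≡ 1 (mod 9) ✓
So ord_9(4) = 3.

3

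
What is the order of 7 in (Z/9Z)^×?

ord(7) | φ(9) = φ(3^2) = 3·(3−1) = 6 = 2 · 3.
Divisors of 6: 1, 2, 3, 6.
Test each divisor d:
7^1 ≡ 7
7^2 ≡ 4
7^3 ≡ 1
Hence ord(7) = 3.

3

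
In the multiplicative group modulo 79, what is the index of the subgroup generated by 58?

The order of 58 must divide φ(79) = 79 − 1 = 78 = 2 · 3 · 13.
Divisors of 78: 1, 2, 3, 6, 13, 26, 39, 78.
Check 58^d mod 79 for each divisor in increasing order:
58^1 ≡ 58 (mod 79)
58^2 ≡ 46 (mod 79)
58^3 ≡ 61 (mod 79)
58^6 ≡ 8 (mod 79)
58^13 ≡ 78 (mod 79)
58^26 ≡ 1 (mod 79) ✓
So ord_79(58) = 26, hence |⟨58⟩| = 26.
[(Z/79Z)^× : ⟨58⟩] = 78/26 = 3.

3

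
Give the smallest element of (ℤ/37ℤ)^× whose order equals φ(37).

2

φ(37) = 37 − 1 = 36 = 2^2 · 3^2.
g is a primitive root iff g^(36/q) ≢ 1 (mod 37) for each prime q ∈ {2, 3}.
g = 2: 2^18 ≡ 36; 2^12 ≡ 26 — none is 1, so 2 is a primitive root.
The smallest primitive root modulo 37 is 2.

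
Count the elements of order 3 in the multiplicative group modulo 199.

φ(199) = 199 − 1 = 198 = 2 · 3^2 · 11.
In a cyclic group of order 198, there are φ(d) elements of order d for each divisor d of 198, and zero for non-divisors.
3 | 198, and φ(3) = 3 − 1 = 2.

2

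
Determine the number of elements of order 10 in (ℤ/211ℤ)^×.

4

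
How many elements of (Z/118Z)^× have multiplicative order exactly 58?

28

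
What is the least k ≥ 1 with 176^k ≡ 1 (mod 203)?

Since 176 ∈ (Z/203Z)^×, its order divides φ(203) = φ(7·29) = (7−1)·(29−1) = 6·28 = 168 = 2^3 · 3 · 7.
Divisors of 168: 1, 2, 3, 4, 6, 7, 8, 12, 14, 21, 24, 28, 42, 56, 84, 168.
Compute 176^d (mod 203) for the divisors d until we hit 1:
176^1 ≡ 176 (mod 203)
176^2 ≡ 120 (mod 203)
176^3 ≡ 8 (mod 203)
176^4 ≡ 190 (mod 203)
176^6 ≡ 64 (mod 203)
176^7 ≡ 99 (mod 203)
176^8 ≡ 169 (mod 203)
176^12 ≡ 36 (mod 203)
176^14 ≡ 57 (mod 203)
176^21 ≡ 162 (mod 203)
176^24 ≡ 78 (mod 203)
176^28 ≡ 1 (mod 203) ✓
So ord_203(176) = 28.

28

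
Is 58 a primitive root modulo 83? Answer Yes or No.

φ(83) = 83 − 1 = 82 = 2 · 41.
58 is a primitive root mod 83 iff 58^(φ(83)/q) ≢ 1 for every prime q | φ(83), i.e. q ∈ {2, 41}.
58^41 ≡ 82 (mod 83)  [q = 2: ≢ 1 ✓]
58^2 ≡ 44 (mod 83)  [q = 41: ≢ 1 ✓]
All checks pass, so 58 has order 82 and is a primitive root modulo 83.

Yes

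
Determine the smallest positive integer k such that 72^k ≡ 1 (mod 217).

15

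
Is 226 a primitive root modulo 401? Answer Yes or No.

No

φ(401) = 401 − 1 = 400 = 2^4 · 5^2.
Test 226^(400/q) mod 401 for each prime factor q of 400:
226^200 ≡ 1 (mod 401)  [q = 2: ≡ 1 ✗]
226^80 ≡ 318 (mod 401)  [q = 5: ≢ 1 ✓]
226^200 ≡ 1 shows ord(226) | 200, strictly less than φ(401); not a primitive root.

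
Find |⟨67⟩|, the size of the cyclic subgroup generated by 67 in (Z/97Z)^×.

32

By Lagrange's theorem, ord_97(67) divides φ(97) = 97 − 1 = 96 = 2^5 · 3.
Divisors of 96: 1, 2, 3, 4, 6, 8, 12, 16, 24, 32, 48, 96.
Evaluate successive powers at the divisors of 96:
67^1 ≡ 67 (mod 97)
67^2 ≡ 27 (mod 97)
67^3 ≡ 63 (mod 97)
67^4 ≡ 50 (mod 97)
67^6 ≡ 89 (mod 97)
67^8 ≡ 75 (mod 97)
67^12 ≡ 64 (mod 97)
67^16 ≡ 96 (mod 97)
67^24 ≡ 22 (mod 97)
67^32 ≡ 1 (mod 97) ✓
Hence ord(67) = 32.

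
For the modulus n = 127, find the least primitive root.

φ(127) = 127 − 1 = 126 = 2 · 3^2 · 7.
g is a primitive root iff g^(126/q) ≢ 1 (mod 127) for each prime q ∈ {2, 3, 7}.
g = 2: 2^63 ≡ 1 — hits 1, so not a primitive root.
g = 3: 3^63 ≡ 126; 3^42 ≡ 107; 3^18 ≡ 4 — none is 1, so 3 is a primitive root.
The smallest primitive root modulo 127 is 3.

3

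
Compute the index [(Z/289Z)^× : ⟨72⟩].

By Lagrange's theorem, ord_289(72) divides φ(289) = φ(17^2) = 17·(17−1) = 272 = 2^4 · 17.
Divisors of 272: 1, 2, 4, 8, 16, 17, 34, 68, 136, 272.
Evaluate successive powers at the divisors of 272:
72^1 ≡ 72
72^2 ≡ 271
72^4 ≡ 35
72^8 ≡ 69
72^16 ≡ 137
72^17 ≡ 38
72^34 ≡ 288
72^68 ≡ 1
So ord_289(72) = 68, hence |⟨72⟩| = 68.
Index = |(Z/289Z)^×| / |⟨72⟩| = 272 / 68 = 4.

4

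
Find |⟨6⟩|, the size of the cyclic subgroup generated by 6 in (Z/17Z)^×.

The order of 6 must divide φ(17) = 17 − 1 = 16 = 2^4.
Divisors of 16: 1, 2, 4, 8, 16.
Check 6^d mod 17 for each divisor in increasing order:
6^1 ≡ 6 (mod 17)
6^2 ≡ 2 (mod 17)
6^4 ≡ 4 (mod 17)
6^8 ≡ 16 (mod 17)
6^16 ≡ 1 (mod 17) ✓
Hence ord(6) = 16.

16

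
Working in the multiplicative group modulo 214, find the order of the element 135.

106

ord(135) | φ(214) = φ(2)·φ(107) = 1·106 = 106 = 2 · 53.
Divisors of 106: 1, 2, 53, 106.
Compute 135^d (mod 214) for the divisors d until we hit 1:
135^1 ≡ 135 (mod 214)
135^2 ≡ 35 (mod 214)
135^53 ≡ 213 (mod 214)
135^106 ≡ 1 (mod 214) ✓
Therefore the multiplicative order of 135 modulo 214 is 106.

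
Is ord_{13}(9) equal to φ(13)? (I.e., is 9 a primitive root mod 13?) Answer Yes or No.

φ(13) = 13 − 1 = 12 = 2^2 · 3.
An element g generates (Z/13Z)^× iff g^(12/q) ≢ 1 (mod 13) for each prime q ∈ {2, 3}.
9^6 ≡ 1 (mod 13)  [q = 2: ≡ 1 ✗]
9^4 ≡ 9 (mod 13)  [q = 3: ≢ 1 ✓]
Since 9^6 ≡ 1, the order of 9 divides 6 < 12, so 9 is not a primitive root.

No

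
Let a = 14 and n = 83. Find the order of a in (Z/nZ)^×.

82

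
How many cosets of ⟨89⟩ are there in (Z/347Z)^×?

2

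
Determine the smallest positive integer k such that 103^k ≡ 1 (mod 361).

ord(103) | φ(361) = φ(19^2) = 19·(19−1) = 342 = 2 · 3^2 · 19.
Divisors of 342: 1, 2, 3, 6, 9, 18, 19, 38, 57, 114, 171, 342.
Test each divisor d:
103^1 ≡ 103
103^2 ≡ 140
103^3 ≡ 341
103^6 ≡ 39
103^9 ≡ 303
103^18 ≡ 115
103^19 ≡ 293
103^38 ≡ 292
103^57 ≡ 360
103^114 ≡ 1
Hence ord(103) = 114.

114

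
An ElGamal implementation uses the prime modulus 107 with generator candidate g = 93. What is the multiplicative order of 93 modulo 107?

Since 93 ∈ (Z/107Z)^×, its order divides φ(107) = 107 − 1 = 106 = 2 · 53.
Divisors of 106: 1, 2, 53, 106.
Test each divisor d:
93^1 ≡ 93 (mod 107)
93^2 ≡ 89 (mod 107)
93^53 ≡ 106 (mod 107)
93^106 ≡ 1 (mod 107) ✓
Hence ord(93) = 106.

106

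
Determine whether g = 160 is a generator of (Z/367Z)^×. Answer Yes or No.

Yes

φ(367) = 367 − 1 = 366 = 2 · 3 · 61.
An element g generates (Z/367Z)^× iff g^(366/q) ≢ 1 (mod 367) for each prime q ∈ {2, 3, 61}.
160^183 ≡ 366 (mod 367)  [q = 2: ≢ 1 ✓]
160^122 ≡ 83 (mod 367)  [q = 3: ≢ 1 ✓]
160^6 ≡ 229 (mod 367)  [q = 61: ≢ 1 ✓]
None equal 1, so ord_367(160) = 366: 160 is a primitive root.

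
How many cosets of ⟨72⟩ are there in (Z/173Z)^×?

ord(72) | φ(173) = 173 − 1 = 172 = 2^2 · 43.
Divisors of 172: 1, 2, 4, 43, 86, 172.
Test each divisor d:
72^1 ≡ 72 (mod 173)
72^2 ≡ 167 (mod 173)
72^4 ≡ 36 (mod 173)
72^43 ≡ 80 (mod 173)
72^86 ≡ 172 (mod 173)
72^172 ≡ 1 (mod 173) ✓
Thus |⟨72⟩| = ord(72) = 172.
The index is φ(173) / ord(72) = 172 / 172 = 1.

1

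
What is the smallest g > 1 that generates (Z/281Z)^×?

3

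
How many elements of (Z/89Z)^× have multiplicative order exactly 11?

10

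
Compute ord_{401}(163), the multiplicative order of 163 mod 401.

By Lagrange's theorem, ord_401(163) divides φ(401) = 401 − 1 = 400 = 2^4 · 5^2.
Divisors of 400: 1, 2, 4, 5, 8, 10, 16, 20, 25, 40, 50, 80, 100, 200, 400.
Check 163^d mod 401 for each divisor in increasing order:
163^1 ≡ 163 (mod 401)
163^2 ≡ 103 (mod 401)
163^4 ≡ 183 (mod 401)
163^5 ≡ 155 (mod 401)
163^8 ≡ 206 (mod 401)
163^10 ≡ 366 (mod 401)
163^16 ≡ 331 (mod 401)
163^20 ≡ 22 (mod 401)
163^25 ≡ 202 (mod 401)
163^40 ≡ 83 (mod 401)
163^50 ≡ 303 (mod 401)
163^80 ≡ 72 (mod 401)
163^100 ≡ 381 (mod 401)
163^200 ≡ 400 (mod 401)
163^400 ≡ 1 (mod 401) ✓
Hence ord(163) = 400.

400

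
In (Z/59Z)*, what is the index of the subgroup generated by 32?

1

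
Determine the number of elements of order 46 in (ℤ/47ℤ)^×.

φ(47) = 47 − 1 = 46 = 2 · 23.
Since (Z/47Z)^× is cyclic of order 46, the number of elements of order d is φ(d) when d | 46 and 0 otherwise.
46 = 2 · 23 divides 46, and φ(46) = 22.

22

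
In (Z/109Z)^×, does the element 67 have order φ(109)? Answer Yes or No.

φ(109) = 109 − 1 = 108 = 2^2 · 3^3.
An element g generates (Z/109Z)^× iff g^(108/q) ≢ 1 (mod 109) for each prime q ∈ {2, 3}.
67^54 ≡ 108 (mod 109)  [q = 2: ≢ 1 ✓]
67^36 ≡ 45 (mod 109)  [q = 3: ≢ 1 ✓]
None equal 1, so ord_109(67) = 108: 67 is a primitive root.

Yes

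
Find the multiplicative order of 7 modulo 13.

12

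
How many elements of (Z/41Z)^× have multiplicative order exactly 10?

φ(41) = 41 − 1 = 40 = 2^3 · 5.
In a cyclic group of order 40, there are φ(d) elements of order d for each divisor d of 40, and zero for non-divisors.
10 = 2 · 5 divides 40, and φ(10) = 4.

4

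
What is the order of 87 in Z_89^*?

22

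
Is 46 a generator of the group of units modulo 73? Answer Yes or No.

No

φ(73) = 73 − 1 = 72 = 2^3 · 3^2.
46 is a primitive root mod 73 iff 46^(φ(73)/q) ≢ 1 for every prime q | φ(73), i.e. q ∈ {2, 3}.
46^36 ≡ 1 (mod 73)  [q = 2: ≡ 1 ✗]
46^24 ≡ 1 (mod 73)  [q = 3: ≡ 1 ✗]
Since 46^36 ≡ 1, the order of 46 divides 36 < 72, so 46 is not a primitive root.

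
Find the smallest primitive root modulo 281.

3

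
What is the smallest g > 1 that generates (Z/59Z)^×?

2

φ(59) = 59 − 1 = 58 = 2 · 29.
g is a primitive root iff g^(58/q) ≢ 1 (mod 59) for each prime q ∈ {2, 29}.
g = 2: 2^29 ≡ 58; 2^2 ≡ 4 — none is 1, so 2 is a primitive root.
So 2 is the smallest generator of (Z/59Z)^×.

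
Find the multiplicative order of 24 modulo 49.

ord(24) | φ(49) = φ(7^2) = 7·(7−1) = 42 = 2 · 3 · 7.
Divisors of 42: 1, 2, 3, 6, 7, 14, 21, 42.
Check 24^d mod 49 for each divisor in increasing order:
24^1 ≡ 24 (mod 49)
24^2 ≡ 37 (mod 49)
24^3 ≡ 6 (mod 49)
24^6 ≡ 36 (mod 49)
24^7 ≡ 31 (mod 49)
24^14 ≡ 30 (mod 49)
24^21 ≡ 48 (mod 49)
24^42 ≡ 1 (mod 49) ✓
Hence ord(24) = 42.

42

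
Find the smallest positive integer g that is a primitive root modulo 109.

6

φ(109) = 109 − 1 = 108 = 2^2 · 3^3.
Test candidates g = 2, 3, … against the prime factors q ∈ {2, 3} of φ(109): g is a generator iff g^(108/q) ≢ 1 for every such q.
g = 2: 2^54 ≡ 108; 2^36 ≡ 1 — hits 1, so not a primitive root.
g = 3: 3^54 ≡ 1 — hits 1, so not a primitive root.
g = 4: 4^54 ≡ 1 — hits 1, so not a primitive root.
g = 5: 5^54 ≡ 1 — hits 1, so not a primitive root.
g = 6: 6^54 ≡ 108; 6^36 ≡ 63 — none is 1, so 6 is a primitive root.
So 6 is the smallest generator of (Z/109Z)^×.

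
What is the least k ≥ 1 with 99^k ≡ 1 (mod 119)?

16

The order of 99 must divide φ(119) = φ(7·17) = (7−1)·(17−1) = 6·16 = 96 = 2^5 · 3.
Divisors of 96: 1, 2, 3, 4, 6, 8, 12, 16, 24, 32, 48, 96.
Evaluate successive powers at the divisors of 96:
99^1 ≡ 99
99^2 ≡ 43
99^3 ≡ 92
99^4 ≡ 64
99^6 ≡ 15
99^8 ≡ 50
99^12 ≡ 106
99^16 ≡ 1
Hence ord(99) = 16.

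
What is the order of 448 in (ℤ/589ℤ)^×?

15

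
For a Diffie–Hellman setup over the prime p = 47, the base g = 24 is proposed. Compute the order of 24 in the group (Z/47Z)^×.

By Lagrange's theorem, ord_47(24) divides φ(47) = 47 − 1 = 46 = 2 · 23.
Divisors of 46: 1, 2, 23, 46.
Compute 24^d (mod 47) for the divisors d until we hit 1:
24^1 ≡ 24 (mod 47)
24^2 ≡ 12 (mod 47)
24^23 ≡ 1 (mod 47) ✓
So ord_47(24) = 23.

23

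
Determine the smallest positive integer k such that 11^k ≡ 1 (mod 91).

ord(11) | φ(91) = φ(7·13) = (7−1)·(13−1) = 6·12 = 72 = 2^3 · 3^2.
Divisors of 72: 1, 2, 3, 4, 6, 8, 9, 12, 18, 24, 36, 72.
Check 11^d mod 91 for each divisor in increasing order:
11^1 ≡ 11 (mod 91)
11^2 ≡ 30 (mod 91)
11^3 ≡ 57 (mod 91)
11^4 ≡ 81 (mod 91)
11^6 ≡ 64 (mod 91)
11^8 ≡ 9 (mod 91)
11^9 ≡ 8 (mod 91)
11^12 ≡ 1 (mod 91) ✓
Therefore the multiplicative order of 11 modulo 91 is 12.

12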